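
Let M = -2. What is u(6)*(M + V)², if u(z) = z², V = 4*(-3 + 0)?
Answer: 7056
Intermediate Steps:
V = -12 (V = 4*(-3) = -12)
u(6)*(M + V)² = 6²*(-2 - 12)² = 36*(-14)² = 36*196 = 7056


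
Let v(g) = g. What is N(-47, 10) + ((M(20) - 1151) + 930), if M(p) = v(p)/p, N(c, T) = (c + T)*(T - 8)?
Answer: -294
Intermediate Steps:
N(c, T) = (-8 + T)*(T + c) (N(c, T) = (T + c)*(-8 + T) = (-8 + T)*(T + c))
M(p) = 1 (M(p) = p/p = 1)
N(-47, 10) + ((M(20) - 1151) + 930) = (10² - 8*10 - 8*(-47) + 10*(-47)) + ((1 - 1151) + 930) = (100 - 80 + 376 - 470) + (-1150 + 930) = -74 - 220 = -294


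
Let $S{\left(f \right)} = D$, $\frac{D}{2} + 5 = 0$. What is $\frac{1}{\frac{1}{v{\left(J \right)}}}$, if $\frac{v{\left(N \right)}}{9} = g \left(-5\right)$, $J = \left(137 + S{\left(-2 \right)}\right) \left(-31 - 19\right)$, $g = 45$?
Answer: $-2025$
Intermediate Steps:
$D = -10$ ($D = -10 + 2 \cdot 0 = -10 + 0 = -10$)
$S{\left(f \right)} = -10$
$J = -6350$ ($J = \left(137 - 10\right) \left(-31 - 19\right) = 127 \left(-50\right) = -6350$)
$v{\left(N \right)} = -2025$ ($v{\left(N \right)} = 9 \cdot 45 \left(-5\right) = 9 \left(-225\right) = -2025$)
$\frac{1}{\frac{1}{v{\left(J \right)}}} = \frac{1}{\frac{1}{-2025}} = \frac{1}{- \frac{1}{2025}} = -2025$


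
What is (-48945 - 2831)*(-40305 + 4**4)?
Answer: 2073577024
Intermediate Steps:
(-48945 - 2831)*(-40305 + 4**4) = -51776*(-40305 + 256) = -51776*(-40049) = 2073577024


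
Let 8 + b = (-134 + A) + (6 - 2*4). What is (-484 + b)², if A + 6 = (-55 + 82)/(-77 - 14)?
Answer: 3331713841/8281 ≈ 4.0233e+5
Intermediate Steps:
A = -573/91 (A = -6 + (-55 + 82)/(-77 - 14) = -6 + 27/(-91) = -6 + 27*(-1/91) = -6 - 27/91 = -573/91 ≈ -6.2967)
b = -13677/91 (b = -8 + ((-134 - 573/91) + (6 - 2*4)) = -8 + (-12767/91 + (6 - 8)) = -8 + (-12767/91 - 2) = -8 - 12949/91 = -13677/91 ≈ -150.30)
(-484 + b)² = (-484 - 13677/91)² = (-57721/91)² = 3331713841/8281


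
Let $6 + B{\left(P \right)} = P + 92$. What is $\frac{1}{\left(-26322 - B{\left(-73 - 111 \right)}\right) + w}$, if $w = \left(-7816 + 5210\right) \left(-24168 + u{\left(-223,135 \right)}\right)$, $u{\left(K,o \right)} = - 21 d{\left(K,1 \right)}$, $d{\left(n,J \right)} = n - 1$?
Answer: $\frac{1}{50696960} \approx 1.9725 \cdot 10^{-8}$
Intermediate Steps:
$B{\left(P \right)} = 86 + P$ ($B{\left(P \right)} = -6 + \left(P + 92\right) = -6 + \left(92 + P\right) = 86 + P$)
$d{\left(n,J \right)} = -1 + n$ ($d{\left(n,J \right)} = n - 1 = -1 + n$)
$u{\left(K,o \right)} = 21 - 21 K$ ($u{\left(K,o \right)} = - 21 \left(-1 + K\right) = 21 - 21 K$)
$w = 50723184$ ($w = \left(-7816 + 5210\right) \left(-24168 + \left(21 - -4683\right)\right) = - 2606 \left(-24168 + \left(21 + 4683\right)\right) = - 2606 \left(-24168 + 4704\right) = \left(-2606\right) \left(-19464\right) = 50723184$)
$\frac{1}{\left(-26322 - B{\left(-73 - 111 \right)}\right) + w} = \frac{1}{\left(-26322 - \left(86 - 184\right)\right) + 50723184} = \frac{1}{\left(-26322 - -98\right) + 50723184} = \frac{1}{\left(-26322 + 98\right) + 50723184} = \frac{1}{-26224 + 50723184} = \frac{1}{50696960}$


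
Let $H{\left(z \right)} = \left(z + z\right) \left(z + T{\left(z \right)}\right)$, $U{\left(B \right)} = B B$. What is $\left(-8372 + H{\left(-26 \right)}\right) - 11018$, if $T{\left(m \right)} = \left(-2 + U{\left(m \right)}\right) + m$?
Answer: $-51734$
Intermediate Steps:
$U{\left(B \right)} = B^{2}$
$T{\left(m \right)} = -2 + m + m^{2}$ ($T{\left(m \right)} = \left(-2 + m^{2}\right) + m = -2 + m + m^{2}$)
$H{\left(z \right)} = 2 z \left(-2 + z^{2} + 2 z\right)$ ($H{\left(z \right)} = \left(z + z\right) \left(z + \left(-2 + z + z^{2}\right)\right) = 2 z \left(-2 + z^{2} + 2 z\right)$)
$\left(-8372 + H{\left(-26 \right)}\right) - 11018 = \left(-8372 + 2 \left(-26\right) \left(-2 + \left(-26\right)^{2} + 2 \left(-26\right)\right)\right) - 11018 = \left(-8372 + 2 \left(-26\right) \left(-2 + 676 - 52\right)\right) - 11018 = \left(-8372 + 2 \left(-26\right) 622\right) - 11018 = \left(-8372 - 32344\right) - 11018 = -40716 - 11018 = -51734$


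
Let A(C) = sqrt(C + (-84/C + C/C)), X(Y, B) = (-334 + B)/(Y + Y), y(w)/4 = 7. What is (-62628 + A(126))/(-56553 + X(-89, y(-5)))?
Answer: 464491/419422 - 89*sqrt(1137)/15099192 ≈ 1.1073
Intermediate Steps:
y(w) = 28 (y(w) = 4*7 = 28)
X(Y, B) = (-334 + B)/(2*Y) (X(Y, B) = (-334 + B)/((2*Y)) = (-334 + B)*(1/(2*Y)) = (-334 + B)/(2*Y))
A(C) = sqrt(1 + C - 84/C) (A(C) = sqrt(C + (-84/C + 1)) = sqrt(C + (1 - 84/C)) = sqrt(1 + C - 84/C))
(-62628 + A(126))/(-56553 + X(-89, y(-5))) = (-62628 + sqrt(1 + 126 - 84/126))/(-56553 + (1/2)*(-334 + 28)/(-89)) = (-62628 + sqrt(1 + 126 - 84*1/126))/(-56553 + (1/2)*(-1/89)*(-306)) = (-62628 + sqrt(1 + 126 - 2/3))/(-56553 + 153/89) = (-62628 + sqrt(379/3))/(-5033064/89) = (-62628 + sqrt(1137)/3)*(-89/5033064) = 464491/419422 - 89*sqrt(1137)/15099192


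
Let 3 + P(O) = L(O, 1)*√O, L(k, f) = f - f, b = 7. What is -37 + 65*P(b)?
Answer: -232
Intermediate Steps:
L(k, f) = 0
P(O) = -3 (P(O) = -3 + 0*√O = -3 + 0 = -3)
-37 + 65*P(b) = -37 + 65*(-3) = -37 - 195 = -232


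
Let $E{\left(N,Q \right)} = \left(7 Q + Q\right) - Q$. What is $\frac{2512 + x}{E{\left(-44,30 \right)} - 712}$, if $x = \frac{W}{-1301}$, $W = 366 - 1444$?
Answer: $- \frac{1634595}{326551} \approx -5.0056$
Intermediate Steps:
$W = -1078$ ($W = 366 - 1444 = -1078$)
$E{\left(N,Q \right)} = 7 Q$ ($E{\left(N,Q \right)} = 8 Q - Q = 7 Q$)
$x = \frac{1078}{1301}$ ($x = - \frac{1078}{-1301} = \left(-1078\right) \left(- \frac{1}{1301}\right) = \frac{1078}{1301} \approx 0.82859$)
$\frac{2512 + x}{E{\left(-44,30 \right)} - 712} = \frac{2512 + \frac{1078}{1301}}{7 \cdot 30 - 712} = \frac{3269190}{1301 \left(210 - 712\right)} = \frac{3269190}{1301 \left(-502\right)} = \frac{3269190}{1301} \left(- \frac{1}{502}\right) = - \frac{1634595}{326551}$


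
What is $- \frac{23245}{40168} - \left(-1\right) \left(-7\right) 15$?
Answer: $- \frac{4240885}{40168} \approx -105.58$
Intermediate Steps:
$- \frac{23245}{40168} - \left(-1\right) \left(-7\right) 15 = \left(-23245\right) \frac{1}{40168} - 7 \cdot 15 = - \frac{23245}{40168} - 105 = - \frac{4240885}{40168}$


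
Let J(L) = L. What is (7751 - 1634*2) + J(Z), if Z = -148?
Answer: 4335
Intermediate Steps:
(7751 - 1634*2) + J(Z) = (7751 - 1634*2) - 148 = (7751 - 3268) - 148 = 4483 - 148 = 4335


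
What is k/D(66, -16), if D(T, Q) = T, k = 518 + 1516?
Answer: 339/11 ≈ 30.818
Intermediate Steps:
k = 2034
k/D(66, -16) = 2034/66 = 2034*(1/66) = 339/11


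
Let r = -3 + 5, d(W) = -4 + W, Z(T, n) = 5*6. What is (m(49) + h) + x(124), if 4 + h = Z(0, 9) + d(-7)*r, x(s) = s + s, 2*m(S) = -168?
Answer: 168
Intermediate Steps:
Z(T, n) = 30
r = 2
m(S) = -84 (m(S) = (½)*(-168) = -84)
x(s) = 2*s
h = 4 (h = -4 + (30 + (-4 - 7)*2) = -4 + (30 - 11*2) = -4 + (30 - 22) = -4 + 8 = 4)
(m(49) + h) + x(124) = (-84 + 4) + 2*124 = -80 + 248 = 168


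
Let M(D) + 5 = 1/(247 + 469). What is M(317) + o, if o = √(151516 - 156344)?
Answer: -3579/716 + 2*I*√1207 ≈ -4.9986 + 69.484*I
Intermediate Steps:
o = 2*I*√1207 (o = √(-4828) = 2*I*√1207 ≈ 69.484*I)
M(D) = -3579/716 (M(D) = -5 + 1/(247 + 469) = -5 + 1/716 = -3579/716)
M(317) + o = -3579/716 + 2*I*√1207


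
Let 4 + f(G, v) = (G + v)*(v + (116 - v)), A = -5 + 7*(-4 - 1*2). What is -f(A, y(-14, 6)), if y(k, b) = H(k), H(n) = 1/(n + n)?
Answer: 38221/7 ≈ 5460.1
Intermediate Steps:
H(n) = 1/(2*n)
y(k, b) = 1/(2*k)
A = -47 (A = -5 + 7*(-4 - 2) = -5 + 7*(-6) = -5 - 42 = -47)
f(G, v) = -4 + 116*G + 116*v (f(G, v) = -4 + (G + v)*(v + (116 - v)) = -4 + (G + v)*116 = -4 + (116*G + 116*v) = -4 + 116*G + 116*v)
-f(A, y(-14, 6)) = -(-4 + 116*(-47) + 116*((½)/(-14))) = -(-4 - 5452 + 116*((½)*(-1/14))) = -(-4 - 5452 + 116*(-1/28)) = -(-4 - 5452 - 29/7) = -1*(-38221/7) = 38221/7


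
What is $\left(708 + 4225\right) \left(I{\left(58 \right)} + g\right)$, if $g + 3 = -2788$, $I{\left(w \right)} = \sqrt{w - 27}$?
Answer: $-13768003 + 4933 \sqrt{31} \approx -1.3741 \cdot 10^{7}$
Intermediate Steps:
$I{\left(w \right)} = \sqrt{-27 + w}$
$g = -2791$ ($g = -3 - 2788 = -2791$)
$\left(708 + 4225\right) \left(I{\left(58 \right)} + g\right) = \left(708 + 4225\right) \left(\sqrt{-27 + 58} - 2791\right) = 4933 \left(\sqrt{31} - 2791\right) = 4933 \left(-2791 + \sqrt{31}\right) = -13768003 + 4933 \sqrt{31}$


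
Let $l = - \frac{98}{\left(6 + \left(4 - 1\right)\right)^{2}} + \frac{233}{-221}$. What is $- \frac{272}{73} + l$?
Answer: $- \frac{7827835}{1306773} \approx -5.9902$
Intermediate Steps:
$l = - \frac{40531}{17901}$ ($l = - \frac{98}{\left(6 + 3\right)^{2}} + 233 \left(- \frac{1}{221}\right) = - \frac{98}{9^{2}} - \frac{233}{221} = - \frac{98}{81} - \frac{233}{221} = - \frac{40531}{17901} \approx -2.2642$)
$- \frac{272}{73} + l = - \frac{272}{73} - \frac{40531}{17901} = - \frac{7827835}{1306773}$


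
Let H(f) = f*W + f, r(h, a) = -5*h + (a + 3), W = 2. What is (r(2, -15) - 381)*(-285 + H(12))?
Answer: 100347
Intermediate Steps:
r(h, a) = 3 + a - 5*h (r(h, a) = -5*h + (3 + a) = 3 + a - 5*h)
H(f) = 3*f (H(f) = f*2 + f = 2*f + f = 3*f)
(r(2, -15) - 381)*(-285 + H(12)) = ((3 - 15 - 5*2) - 381)*(-285 + 3*12) = ((3 - 15 - 10) - 381)*(-285 + 36) = (-22 - 381)*(-249) = -403*(-249) = 100347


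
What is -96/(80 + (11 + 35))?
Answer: -16/21 ≈ -0.76190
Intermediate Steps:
-96/(80 + (11 + 35)) = -96/(80 + 46) = -96/126 = (1/126)*(-96) = -16/21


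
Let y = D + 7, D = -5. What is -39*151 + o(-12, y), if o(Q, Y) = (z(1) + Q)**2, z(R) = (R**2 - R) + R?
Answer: -5768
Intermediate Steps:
z(R) = R**2
y = 2 (y = -5 + 7 = 2)
o(Q, Y) = (1 + Q)**2 (o(Q, Y) = (1**2 + Q)**2 = (1 + Q)**2)
-39*151 + o(-12, y) = -39*151 + (1 - 12)**2 = -5889 + (-11)**2 = -5889 + 121 = -5768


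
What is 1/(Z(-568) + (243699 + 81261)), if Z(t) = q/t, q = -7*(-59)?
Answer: 568/184576867 ≈ 3.0773e-6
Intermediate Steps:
q = 413
Z(t) = 413/t
1/(Z(-568) + (243699 + 81261)) = 1/(413/(-568) + (243699 + 81261)) = 1/(413*(-1/568) + 324960) = 1/(-413/568 + 324960) = 1/(184576867/568) = 568/184576867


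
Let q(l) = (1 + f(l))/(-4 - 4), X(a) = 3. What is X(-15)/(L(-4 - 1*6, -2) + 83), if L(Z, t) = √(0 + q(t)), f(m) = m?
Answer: 1992/55111 - 6*√2/55111 ≈ 0.035991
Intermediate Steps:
q(l) = -⅛ - l/8 (q(l) = (1 + l)/(-4 - 4) = (1 + l)/(-8) = (1 + l)*(-⅛) = -⅛ - l/8)
L(Z, t) = √(-⅛ - t/8) (L(Z, t) = √(0 + (-⅛ - t/8)) = √(-⅛ - t/8))
X(-15)/(L(-4 - 1*6, -2) + 83) = 3/(√(-2 - 2*(-2))/4 + 83) = 3/(√(-2 + 4)/4 + 83) = 3/(√2/4 + 83) = 3/(83 + √2/4)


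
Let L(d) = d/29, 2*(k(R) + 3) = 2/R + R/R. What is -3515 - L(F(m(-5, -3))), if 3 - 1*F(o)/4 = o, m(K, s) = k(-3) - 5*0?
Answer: -305875/87 ≈ -3515.8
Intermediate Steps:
k(R) = -5/2 + 1/R (k(R) = -3 + (2/R + R/R)/2 = -3 + (2/R + 1)/2 = -3 + (1 + 2/R)/2 = -3 + (1/2 + 1/R) = -5/2 + 1/R)
m(K, s) = -17/6 (m(K, s) = (-5/2 + 1/(-3)) - 5*0 = (-5/2 - 1/3) + 0 = -17/6 + 0 = -17/6)
F(o) = 12 - 4*o
L(d) = d/29 (L(d) = d*(1/29) = d/29)
-3515 - L(F(m(-5, -3))) = -3515 - (12 - 4*(-17/6))/29 = -3515 - (12 + 34/3)/29 = -3515 - 70/(29*3) = -3515 - 1*70/87 = -3515 - 70/87 = -305875/87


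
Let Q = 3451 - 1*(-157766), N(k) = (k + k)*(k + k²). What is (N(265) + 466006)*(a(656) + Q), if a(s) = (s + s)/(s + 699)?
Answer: 8263038601219982/1355 ≈ 6.0982e+12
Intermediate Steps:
a(s) = 2*s/(699 + s) (a(s) = (2*s)/(699 + s) = 2*s/(699 + s))
N(k) = 2*k*(k + k²) (N(k) = (2*k)*(k + k²) = 2*k*(k + k²))
Q = 161217 (Q = 3451 + 157766 = 161217)
(N(265) + 466006)*(a(656) + Q) = (2*265²*(1 + 265) + 466006)*(2*656/(699 + 656) + 161217) = (2*70225*266 + 466006)*(2*656/1355 + 161217) = (37359700 + 466006)*(2*656*(1/1355) + 161217) = 37825706*(1312/1355 + 161217) = 37825706*(218450347/1355) = 8263038601219982/1355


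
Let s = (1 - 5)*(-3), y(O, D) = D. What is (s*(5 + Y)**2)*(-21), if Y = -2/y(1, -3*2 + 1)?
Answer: -183708/25 ≈ -7348.3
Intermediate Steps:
s = 12 (s = -4*(-3) = 12)
Y = 2/5 (Y = -2/(-3*2 + 1) = -2/(-6 + 1) = -2/(-5) = -2*(-1/5) = 2/5 ≈ 0.40000)
(s*(5 + Y)**2)*(-21) = (12*(5 + 2/5)**2)*(-21) = (12*(27/5)**2)*(-21) = (12*(729/25))*(-21) = (8748/25)*(-21) = -183708/25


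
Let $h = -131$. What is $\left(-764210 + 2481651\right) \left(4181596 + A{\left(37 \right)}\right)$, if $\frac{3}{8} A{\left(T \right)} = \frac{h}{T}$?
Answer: $\frac{797160730279628}{111} \approx 7.1816 \cdot 10^{12}$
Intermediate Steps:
$A{\left(T \right)} = - \frac{1048}{3 T}$ ($A{\left(T \right)} = \frac{8 \left(- \frac{131}{T}\right)}{3} = - \frac{1048}{3 T}$)
$\left(-764210 + 2481651\right) \left(4181596 + A{\left(37 \right)}\right) = \left(-764210 + 2481651\right) \left(4181596 - \frac{1048}{3 \cdot 37}\right) = 1717441 \left(4181596 - \frac{1048}{111}\right) = 1717441 \cdot \frac{464156108}{111} = \frac{797160730279628}{111}$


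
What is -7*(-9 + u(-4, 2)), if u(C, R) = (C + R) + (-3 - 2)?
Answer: 112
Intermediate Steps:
u(C, R) = -5 + C + R (u(C, R) = (C + R) - 5 = -5 + C + R)
-7*(-9 + u(-4, 2)) = -7*(-9 + (-5 - 4 + 2)) = -7*(-9 - 7) = -7*(-16) = 112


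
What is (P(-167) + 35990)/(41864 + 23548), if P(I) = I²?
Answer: 21293/21804 ≈ 0.97656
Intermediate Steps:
(P(-167) + 35990)/(41864 + 23548) = ((-167)² + 35990)/(41864 + 23548) = (27889 + 35990)/65412 = 63879*(1/65412) = 21293/21804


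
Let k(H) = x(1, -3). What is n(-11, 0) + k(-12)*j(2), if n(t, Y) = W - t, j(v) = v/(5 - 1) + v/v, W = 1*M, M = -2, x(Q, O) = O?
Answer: 9/2 ≈ 4.5000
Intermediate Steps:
k(H) = -3
W = -2 (W = 1*(-2) = -2)
j(v) = 1 + v/4 (j(v) = v/4 + 1 = 1 + v/4)
n(t, Y) = -2 - t
n(-11, 0) + k(-12)*j(2) = (-2 - 1*(-11)) - 3*(1 + (¼)*2) = (-2 + 11) - 3*(1 + ½) = 9 - 3*3/2 = 9 - 9/2 = 9/2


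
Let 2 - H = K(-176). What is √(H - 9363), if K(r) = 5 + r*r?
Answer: I*√40342 ≈ 200.85*I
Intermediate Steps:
K(r) = 5 + r²
H = -30979 (H = 2 - (5 + (-176)²) = 2 - (5 + 30976) = 2 - 1*30981 = 2 - 30981 = -30979)
√(H - 9363) = √(-30979 - 9363) = √(-40342) = I*√40342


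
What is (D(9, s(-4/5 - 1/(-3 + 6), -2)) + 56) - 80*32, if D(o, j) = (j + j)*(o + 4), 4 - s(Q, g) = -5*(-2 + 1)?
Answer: -2530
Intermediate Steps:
s(Q, g) = -1 (s(Q, g) = 4 - (-5)*(-2 + 1) = 4 - (-5)*(-1) = 4 - 1*5 = 4 - 5 = -1)
D(o, j) = 2*j*(4 + o) (D(o, j) = (2*j)*(4 + o) = 2*j*(4 + o))
(D(9, s(-4/5 - 1/(-3 + 6), -2)) + 56) - 80*32 = (2*(-1)*(4 + 9) + 56) - 80*32 = (2*(-1)*13 + 56) - 2560 = (-26 + 56) - 2560 = 30 - 2560 = -2530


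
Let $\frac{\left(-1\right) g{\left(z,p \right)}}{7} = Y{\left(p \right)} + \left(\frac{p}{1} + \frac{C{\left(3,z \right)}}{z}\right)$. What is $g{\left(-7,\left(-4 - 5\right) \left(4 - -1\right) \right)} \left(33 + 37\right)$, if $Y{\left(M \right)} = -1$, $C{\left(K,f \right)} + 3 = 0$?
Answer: $22330$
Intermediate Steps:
$C{\left(K,f \right)} = -3$ ($C{\left(K,f \right)} = -3 + 0 = -3$)
$g{\left(z,p \right)} = 7 - 7 p + \frac{21}{z}$ ($g{\left(z,p \right)} = - 7 \left(-1 + \left(\frac{p}{1} - \frac{3}{z}\right)\right) = - 7 \left(-1 + \left(p 1 - \frac{3}{z}\right)\right) = - 7 \left(-1 + \left(p - \frac{3}{z}\right)\right) = - 7 \left(-1 + p - \frac{3}{z}\right) = 7 - 7 p + \frac{21}{z}$)
$g{\left(-7,\left(-4 - 5\right) \left(4 - -1\right) \right)} \left(33 + 37\right) = \left(7 - 7 \left(-4 - 5\right) \left(4 - -1\right) + \frac{21}{-7}\right) \left(33 + 37\right) = \left(7 - 7 \left(- 9 \left(4 + 1\right)\right) + 21 \left(- \frac{1}{7}\right)\right) 70 = \left(7 - 7 \left(\left(-9\right) 5\right) - 3\right) 70 = \left(7 - -315 - 3\right) 70 = \left(7 + 315 - 3\right) 70 = 319 \cdot 70 = 22330$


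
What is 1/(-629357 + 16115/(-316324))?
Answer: -316324/199080739783 ≈ -1.5889e-6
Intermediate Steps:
1/(-629357 + 16115/(-316324)) = 1/(-629357 + 16115*(-1/316324)) = 1/(-629357 - 16115/316324) = 1/(-199080739783/316324) = -316324/199080739783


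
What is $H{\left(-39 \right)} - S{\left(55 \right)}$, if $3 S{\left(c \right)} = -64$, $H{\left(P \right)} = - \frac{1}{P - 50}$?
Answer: $\frac{5699}{267} \approx 21.345$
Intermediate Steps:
$H{\left(P \right)} = - \frac{1}{-50 + P}$
$S{\left(c \right)} = - \frac{64}{3}$ ($S{\left(c \right)} = \frac{1}{3} \left(-64\right) = - \frac{64}{3}$)
$H{\left(-39 \right)} - S{\left(55 \right)} = - \frac{1}{-50 - 39} - - \frac{64}{3} = - \frac{1}{-89} + \frac{64}{3} = \left(-1\right) \left(- \frac{1}{89}\right) + \frac{64}{3} = \frac{1}{89} + \frac{64}{3} = \frac{5699}{267}$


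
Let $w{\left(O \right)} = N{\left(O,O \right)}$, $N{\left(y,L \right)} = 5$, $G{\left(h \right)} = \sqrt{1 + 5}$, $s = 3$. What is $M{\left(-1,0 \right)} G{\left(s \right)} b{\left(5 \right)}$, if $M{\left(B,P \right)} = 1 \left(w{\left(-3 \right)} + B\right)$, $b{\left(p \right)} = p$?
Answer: $20 \sqrt{6} \approx 48.99$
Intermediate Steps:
$G{\left(h \right)} = \sqrt{6}$
$w{\left(O \right)} = 5$
$M{\left(B,P \right)} = 5 + B$ ($M{\left(B,P \right)} = 1 \left(5 + B\right) = 5 + B$)
$M{\left(-1,0 \right)} G{\left(s \right)} b{\left(5 \right)} = \left(5 - 1\right) \sqrt{6} \cdot 5 = 4 \sqrt{6} \cdot 5 = 20 \sqrt{6}$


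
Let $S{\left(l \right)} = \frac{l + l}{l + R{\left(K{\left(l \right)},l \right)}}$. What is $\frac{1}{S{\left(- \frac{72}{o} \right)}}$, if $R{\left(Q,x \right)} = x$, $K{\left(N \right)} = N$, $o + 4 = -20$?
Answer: $1$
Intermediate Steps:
$o = -24$ ($o = -4 - 20 = -24$)
$S{\left(l \right)} = 1$ ($S{\left(l \right)} = \frac{l + l}{l + l} = \frac{2 l}{2 l} = 2 l \frac{1}{2 l} = 1$)
$\frac{1}{S{\left(- \frac{72}{o} \right)}} = 1^{-1} = 1$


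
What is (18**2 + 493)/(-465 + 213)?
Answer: -817/252 ≈ -3.2421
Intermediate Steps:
(18**2 + 493)/(-465 + 213) = (324 + 493)/(-252) = 817*(-1/252) = -817/252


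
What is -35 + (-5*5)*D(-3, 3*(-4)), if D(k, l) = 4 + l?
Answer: 165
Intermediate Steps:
-35 + (-5*5)*D(-3, 3*(-4)) = -35 + (-5*5)*(4 + 3*(-4)) = -35 - 25*(4 - 12) = -35 - 25*(-8) = -35 + 200 = 165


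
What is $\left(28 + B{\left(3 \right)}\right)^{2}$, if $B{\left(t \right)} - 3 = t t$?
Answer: $1600$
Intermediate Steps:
$B{\left(t \right)} = 3 + t^{2}$ ($B{\left(t \right)} = 3 + t t = 3 + t^{2}$)
$\left(28 + B{\left(3 \right)}\right)^{2} = \left(28 + \left(3 + 3^{2}\right)\right)^{2} = \left(28 + \left(3 + 9\right)\right)^{2} = \left(28 + 12\right)^{2} = 40^{2} = 1600$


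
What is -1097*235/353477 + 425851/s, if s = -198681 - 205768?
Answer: -254793463882/142963419173 ≈ -1.7822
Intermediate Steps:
s = -404449
-1097*235/353477 + 425851/s = -1097*235/353477 + 425851/(-404449) = -257795*1/353477 + 425851*(-1/404449) = -257795/353477 - 425851/404449 = -254793463882/142963419173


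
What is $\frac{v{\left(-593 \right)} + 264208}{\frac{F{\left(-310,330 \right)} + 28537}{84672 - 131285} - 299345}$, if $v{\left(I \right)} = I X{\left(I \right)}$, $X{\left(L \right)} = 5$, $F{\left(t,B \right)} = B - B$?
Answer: $- \frac{12177319959}{13953397022} \approx -0.87271$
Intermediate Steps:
$F{\left(t,B \right)} = 0$
$v{\left(I \right)} = 5 I$ ($v{\left(I \right)} = I 5 = 5 I$)
$\frac{v{\left(-593 \right)} + 264208}{\frac{F{\left(-310,330 \right)} + 28537}{84672 - 131285} - 299345} = \frac{5 \left(-593\right) + 264208}{\frac{0 + 28537}{84672 - 131285} - 299345} = \frac{-2965 + 264208}{\frac{28537}{-46613} - 299345} = \frac{261243}{28537 \left(- \frac{1}{46613}\right) - 299345} = \frac{261243}{- \frac{28537}{46613} - 299345} = \frac{261243}{- \frac{13953397022}{46613}} = 261243 \left(- \frac{46613}{13953397022}\right) = - \frac{12177319959}{13953397022}$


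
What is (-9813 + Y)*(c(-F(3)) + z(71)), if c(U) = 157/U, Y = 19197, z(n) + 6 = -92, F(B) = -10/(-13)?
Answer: -14174532/5 ≈ -2.8349e+6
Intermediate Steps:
F(B) = 10/13 (F(B) = -10*(-1/13) = 10/13)
z(n) = -98 (z(n) = -6 - 92 = -98)
(-9813 + Y)*(c(-F(3)) + z(71)) = (-9813 + 19197)*(157/((-1*10/13)) - 98) = 9384*(157/(-10/13) - 98) = 9384*(157*(-13/10) - 98) = 9384*(-2041/10 - 98) = 9384*(-3021/10) = -14174532/5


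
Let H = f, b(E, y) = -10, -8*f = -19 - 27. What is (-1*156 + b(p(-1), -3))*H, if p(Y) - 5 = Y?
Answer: -1909/2 ≈ -954.50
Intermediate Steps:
p(Y) = 5 + Y
f = 23/4 (f = -(-19 - 27)/8 = -1/8*(-46) = 23/4 ≈ 5.7500)
H = 23/4 ≈ 5.7500
(-1*156 + b(p(-1), -3))*H = (-1*156 - 10)*(23/4) = (-156 - 10)*(23/4) = -166*23/4 = -1909/2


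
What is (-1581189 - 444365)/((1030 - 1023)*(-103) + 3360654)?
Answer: -2025554/3359933 ≈ -0.60286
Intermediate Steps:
(-1581189 - 444365)/((1030 - 1023)*(-103) + 3360654) = -2025554/(7*(-103) + 3360654) = -2025554/(-721 + 3360654) = -2025554/3359933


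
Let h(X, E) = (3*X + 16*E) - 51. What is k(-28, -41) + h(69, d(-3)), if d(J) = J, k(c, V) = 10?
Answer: 118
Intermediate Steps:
h(X, E) = -51 + 3*X + 16*E
k(-28, -41) + h(69, d(-3)) = 10 + (-51 + 3*69 + 16*(-3)) = 10 + (-51 + 207 - 48) = 10 + 108 = 118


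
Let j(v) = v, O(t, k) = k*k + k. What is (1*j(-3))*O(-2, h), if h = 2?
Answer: -18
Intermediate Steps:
O(t, k) = k + k² (O(t, k) = k² + k = k + k²)
(1*j(-3))*O(-2, h) = (1*(-3))*(2*(1 + 2)) = -6*3 = -3*6 = -18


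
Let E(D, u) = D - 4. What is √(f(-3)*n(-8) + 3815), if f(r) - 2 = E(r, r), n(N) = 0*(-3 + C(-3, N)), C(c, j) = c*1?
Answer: √3815 ≈ 61.766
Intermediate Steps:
C(c, j) = c
n(N) = 0 (n(N) = 0*(-3 - 3) = 0*(-6) = 0)
E(D, u) = -4 + D
f(r) = -2 + r (f(r) = 2 + (-4 + r) = -2 + r)
√(f(-3)*n(-8) + 3815) = √((-2 - 3)*0 + 3815) = √(-5*0 + 3815) = √(0 + 3815) = √3815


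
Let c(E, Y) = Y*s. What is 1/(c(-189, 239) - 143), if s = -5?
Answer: -1/1338 ≈ -0.00074738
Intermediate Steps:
c(E, Y) = -5*Y (c(E, Y) = Y*(-5) = -5*Y)
1/(c(-189, 239) - 143) = 1/(-5*239 - 143) = 1/(-1195 - 143) = 1/(-1338) = -1/1338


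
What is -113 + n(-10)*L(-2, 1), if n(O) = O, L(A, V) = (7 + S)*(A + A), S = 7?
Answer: 447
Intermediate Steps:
L(A, V) = 28*A (L(A, V) = (7 + 7)*(A + A) = 14*(2*A) = 28*A)
-113 + n(-10)*L(-2, 1) = -113 - 280*(-2) = -113 - 10*(-56) = -113 + 560 = 447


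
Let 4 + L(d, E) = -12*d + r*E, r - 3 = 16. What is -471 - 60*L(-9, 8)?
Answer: -15831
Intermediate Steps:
r = 19 (r = 3 + 16 = 19)
L(d, E) = -4 - 12*d + 19*E (L(d, E) = -4 + (-12*d + 19*E) = -4 - 12*d + 19*E)
-471 - 60*L(-9, 8) = -471 - 60*(-4 - 12*(-9) + 19*8) = -471 - 60*(-4 + 108 + 152) = -471 - 60*256 = -471 - 15360 = -15831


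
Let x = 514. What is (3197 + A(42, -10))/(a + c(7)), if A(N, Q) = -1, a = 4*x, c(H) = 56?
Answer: 799/528 ≈ 1.5133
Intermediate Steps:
a = 2056 (a = 4*514 = 2056)
(3197 + A(42, -10))/(a + c(7)) = (3197 - 1)/(2056 + 56) = 3196/2112 = 3196*(1/2112) = 799/528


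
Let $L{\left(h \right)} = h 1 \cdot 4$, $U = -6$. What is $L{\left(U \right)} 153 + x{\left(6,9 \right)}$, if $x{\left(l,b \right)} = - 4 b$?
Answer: $-3708$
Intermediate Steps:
$L{\left(h \right)} = 4 h$ ($L{\left(h \right)} = h 4 = 4 h$)
$L{\left(U \right)} 153 + x{\left(6,9 \right)} = 4 \left(-6\right) 153 - 36 = \left(-24\right) 153 - 36 = -3672 - 36 = -3708$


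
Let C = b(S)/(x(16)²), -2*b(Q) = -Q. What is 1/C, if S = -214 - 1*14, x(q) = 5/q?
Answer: -25/29184 ≈ -0.00085663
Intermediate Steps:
S = -228 (S = -214 - 14 = -228)
b(Q) = Q/2 (b(Q) = -(-1)*Q/2 = Q/2)
C = -29184/25 (C = ((½)*(-228))/((5/16)²) = -114/((5*(1/16))²) = -114/((5/16)²) = -114/25/256 = -114*256/25 = -29184/25 ≈ -1167.4)
1/C = 1/(-29184/25) = -25/29184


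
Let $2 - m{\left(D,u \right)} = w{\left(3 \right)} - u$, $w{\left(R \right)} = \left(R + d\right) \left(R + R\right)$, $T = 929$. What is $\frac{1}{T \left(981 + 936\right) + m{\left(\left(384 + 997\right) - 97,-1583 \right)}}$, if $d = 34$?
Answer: $\frac{1}{1779090} \approx 5.6209 \cdot 10^{-7}$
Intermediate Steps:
$w{\left(R \right)} = 2 R \left(34 + R\right)$ ($w{\left(R \right)} = \left(R + 34\right) \left(R + R\right) = \left(34 + R\right) 2 R = 2 R \left(34 + R\right)$)
$m{\left(D,u \right)} = -220 + u$ ($m{\left(D,u \right)} = 2 - \left(2 \cdot 3 \left(34 + 3\right) - u\right) = 2 - \left(2 \cdot 3 \cdot 37 - u\right) = 2 - \left(222 - u\right) = 2 + \left(-222 + u\right) = -220 + u$)
$\frac{1}{T \left(981 + 936\right) + m{\left(\left(384 + 997\right) - 97,-1583 \right)}} = \frac{1}{929 \left(981 + 936\right) - 1803} = \frac{1}{929 \cdot 1917 - 1803} = \frac{1}{1780893 - 1803} = \frac{1}{1779090}$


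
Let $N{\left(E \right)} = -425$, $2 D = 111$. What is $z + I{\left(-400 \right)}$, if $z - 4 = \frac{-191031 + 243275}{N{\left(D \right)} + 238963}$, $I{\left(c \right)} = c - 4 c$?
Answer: $\frac{143625998}{119269} \approx 1204.2$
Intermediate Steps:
$D = \frac{111}{2}$ ($D = \frac{1}{2} \cdot 111 = \frac{111}{2} \approx 55.5$)
$I{\left(c \right)} = - 3 c$
$z = \frac{503198}{119269}$ ($z = 4 + \frac{-191031 + 243275}{-425 + 238963} = 4 + \frac{52244}{238538} = 4 + 52244 \cdot \frac{1}{238538} = 4 + \frac{26122}{119269} = \frac{503198}{119269} \approx 4.219$)
$z + I{\left(-400 \right)} = \frac{503198}{119269} - -1200 = \frac{503198}{119269} + 1200 = \frac{143625998}{119269}$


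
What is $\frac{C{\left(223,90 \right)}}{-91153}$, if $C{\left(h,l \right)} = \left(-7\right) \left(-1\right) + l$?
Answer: $- \frac{97}{91153} \approx -0.0010641$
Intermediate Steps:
$C{\left(h,l \right)} = 7 + l$
$\frac{C{\left(223,90 \right)}}{-91153} = \frac{7 + 90}{-91153} = 97 \left(- \frac{1}{91153}\right) = - \frac{97}{91153}$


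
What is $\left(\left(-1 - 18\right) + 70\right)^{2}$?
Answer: $2601$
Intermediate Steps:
$\left(\left(-1 - 18\right) + 70\right)^{2} = \left(-19 + 70\right)^{2} = 51^{2} = 2601$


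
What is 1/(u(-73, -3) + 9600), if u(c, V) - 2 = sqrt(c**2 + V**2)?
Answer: 4801/46096533 - sqrt(5338)/92193066 ≈ 0.00010336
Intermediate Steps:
u(c, V) = 2 + sqrt(V**2 + c**2) (u(c, V) = 2 + sqrt(c**2 + V**2) = 2 + sqrt(V**2 + c**2))
1/(u(-73, -3) + 9600) = 1/((2 + sqrt((-3)**2 + (-73)**2)) + 9600) = 1/((2 + sqrt(9 + 5329)) + 9600) = 1/((2 + sqrt(5338)) + 9600) = 1/(9602 + sqrt(5338))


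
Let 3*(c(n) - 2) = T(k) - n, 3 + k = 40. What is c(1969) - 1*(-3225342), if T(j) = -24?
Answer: 9674039/3 ≈ 3.2247e+6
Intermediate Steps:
k = 37 (k = -3 + 40 = 37)
c(n) = -6 - n/3 (c(n) = 2 + (-24 - n)/3 = 2 + (-8 - n/3) = -6 - n/3)
c(1969) - 1*(-3225342) = (-6 - ⅓*1969) - 1*(-3225342) = (-6 - 1969/3) + 3225342 = -1987/3 + 3225342 = 9674039/3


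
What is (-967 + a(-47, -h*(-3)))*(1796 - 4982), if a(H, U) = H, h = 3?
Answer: 3230604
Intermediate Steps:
(-967 + a(-47, -h*(-3)))*(1796 - 4982) = (-967 - 47)*(1796 - 4982) = -1014*(-3186) = 3230604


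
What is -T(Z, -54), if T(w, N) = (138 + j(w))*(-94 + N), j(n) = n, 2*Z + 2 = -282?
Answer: -592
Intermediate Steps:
Z = -142 (Z = -1 + (½)*(-282) = -1 - 141 = -142)
T(w, N) = (-94 + N)*(138 + w) (T(w, N) = (138 + w)*(-94 + N) = (-94 + N)*(138 + w))
-T(Z, -54) = -(-12972 - 94*(-142) + 138*(-54) - 54*(-142)) = -(-12972 + 13348 - 7452 + 7668) = -1*592 = -592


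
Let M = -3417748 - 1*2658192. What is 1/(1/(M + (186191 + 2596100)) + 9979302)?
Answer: 3293649/32868318052997 ≈ 1.0021e-7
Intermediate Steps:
M = -6075940 (M = -3417748 - 2658192 = -6075940)
1/(1/(M + (186191 + 2596100)) + 9979302) = 1/(1/(-6075940 + (186191 + 2596100)) + 9979302) = 1/(1/(-6075940 + 2782291) + 9979302) = 1/(1/(-3293649) + 9979302) = 1/(-1/3293649 + 9979302) = 1/(32868318052997/3293649) = 3293649/32868318052997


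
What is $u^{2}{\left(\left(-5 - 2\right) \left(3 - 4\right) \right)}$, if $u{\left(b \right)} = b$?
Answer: $49$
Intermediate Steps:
$u^{2}{\left(\left(-5 - 2\right) \left(3 - 4\right) \right)} = \left(\left(-5 - 2\right) \left(3 - 4\right)\right)^{2} = \left(\left(-7\right) \left(-1\right)\right)^{2} = 7^{2} = 49$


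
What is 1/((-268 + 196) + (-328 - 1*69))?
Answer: -1/469 ≈ -0.0021322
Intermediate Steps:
1/((-268 + 196) + (-328 - 1*69)) = 1/(-72 + (-328 - 69)) = 1/(-72 - 397) = 1/(-469) = -1/469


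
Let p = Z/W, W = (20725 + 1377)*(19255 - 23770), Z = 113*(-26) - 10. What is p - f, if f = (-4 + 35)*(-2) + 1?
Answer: 3043612639/49895265 ≈ 61.000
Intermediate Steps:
Z = -2948 (Z = -2938 - 10 = -2948)
W = -99790530 (W = 22102*(-4515) = -99790530)
f = -61 (f = 31*(-2) + 1 = -62 + 1 = -61)
p = 1474/49895265 (p = -2948/(-99790530) = -2948*(-1/99790530) = 1474/49895265 ≈ 2.9542e-5)
p - f = 1474/49895265 - 1*(-61) = 1474/49895265 + 61 = 3043612639/49895265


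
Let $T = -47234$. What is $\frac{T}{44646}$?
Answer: $- \frac{23617}{22323} \approx -1.058$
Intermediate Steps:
$\frac{T}{44646} = - \frac{47234}{44646} = \left(-47234\right) \frac{1}{44646} = - \frac{23617}{22323}$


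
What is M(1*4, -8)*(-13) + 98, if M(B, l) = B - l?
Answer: -58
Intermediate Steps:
M(1*4, -8)*(-13) + 98 = (1*4 - 1*(-8))*(-13) + 98 = (4 + 8)*(-13) + 98 = 12*(-13) + 98 = -156 + 98 = -58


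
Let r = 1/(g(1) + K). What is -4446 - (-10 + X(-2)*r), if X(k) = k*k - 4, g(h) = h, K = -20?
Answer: -4436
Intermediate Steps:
r = -1/19 (r = 1/(1 - 20) = 1/(-19) = -1/19 ≈ -0.052632)
X(k) = -4 + k² (X(k) = k² - 4 = -4 + k²)
-4446 - (-10 + X(-2)*r) = -4446 - (-10 + (-4 + (-2)²)*(-1/19)) = -4446 - (-10 + (-4 + 4)*(-1/19)) = -4446 - (-10 + 0*(-1/19)) = -4446 - (-10 + 0) = -4446 - 1*(-10) = -4446 + 10 = -4436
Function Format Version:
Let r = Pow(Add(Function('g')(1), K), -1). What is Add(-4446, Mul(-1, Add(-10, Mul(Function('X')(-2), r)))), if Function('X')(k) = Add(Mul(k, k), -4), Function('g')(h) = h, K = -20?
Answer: -4436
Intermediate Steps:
r = Rational(-1, 19) (r = Pow(Add(1, -20), -1) = Pow(-19, -1) = Rational(-1, 19) ≈ -0.052632)
Function('X')(k) = Add(-4, Pow(k, 2)) (Function('X')(k) = Add(Pow(k, 2), -4) = Add(-4, Pow(k, 2)))
Add(-4446, Mul(-1, Add(-10, Mul(Function('X')(-2), r)))) = Add(-4446, Mul(-1, Add(-10, Mul(Add(-4, Pow(-2, 2)), Rational(-1, 19))))) = Add(-4446, Mul(-1, Add(-10, Mul(Add(-4, 4), Rational(-1, 19))))) = Add(-4446, Mul(-1, Add(-10, Mul(0, Rational(-1, 19))))) = Add(-4446, Mul(-1, Add(-10, 0))) = Add(-4446, Mul(-1, -10)) = Add(-4446, 10) = -4436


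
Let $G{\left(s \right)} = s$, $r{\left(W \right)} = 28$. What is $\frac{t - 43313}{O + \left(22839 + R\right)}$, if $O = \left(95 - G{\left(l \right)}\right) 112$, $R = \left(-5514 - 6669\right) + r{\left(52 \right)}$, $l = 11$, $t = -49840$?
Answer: $- \frac{93153}{20092} \approx -4.6363$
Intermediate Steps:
$R = -12155$ ($R = \left(-5514 - 6669\right) + 28 = -12183 + 28 = -12155$)
$O = 9408$ ($O = \left(95 - 11\right) 112 = 84 \cdot 112 = 9408$)
$\frac{t - 43313}{O + \left(22839 + R\right)} = \frac{-49840 - 43313}{9408 + \left(22839 - 12155\right)} = - \frac{93153}{9408 + 10684} = - \frac{93153}{20092}$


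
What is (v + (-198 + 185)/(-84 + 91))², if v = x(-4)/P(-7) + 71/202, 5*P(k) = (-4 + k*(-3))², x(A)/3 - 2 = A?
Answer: 432570605401/166991553316 ≈ 2.5904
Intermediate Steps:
x(A) = 6 + 3*A
P(k) = (-4 - 3*k)²/5 (P(k) = (-4 + k*(-3))²/5 = (-4 - 3*k)²/5)
v = 14459/58378 (v = (6 + 3*(-4))/(((4 + 3*(-7))²/5)) + 71/202 = (6 - 12)/(((4 - 21)²/5)) + 71*(1/202) = -6/((⅕)*(-17)²) + 71/202 = -6/((⅕)*289) + 71/202 = -6/289/5 + 71/202 = -6*5/289 + 71/202 = -30/289 + 71/202 = 14459/58378 ≈ 0.24768)
(v + (-198 + 185)/(-84 + 91))² = (14459/58378 + (-198 + 185)/(-84 + 91))² = (14459/58378 - 13/7)² = (-657701/408646)² = 432570605401/166991553316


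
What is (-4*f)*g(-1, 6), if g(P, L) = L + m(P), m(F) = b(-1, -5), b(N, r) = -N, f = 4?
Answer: -112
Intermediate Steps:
m(F) = 1 (m(F) = -1*(-1) = 1)
g(P, L) = 1 + L (g(P, L) = L + 1 = 1 + L)
(-4*f)*g(-1, 6) = (-4*4)*(1 + 6) = -16*7 = -112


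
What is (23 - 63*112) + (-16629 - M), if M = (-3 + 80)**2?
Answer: -29591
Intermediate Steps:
M = 5929 (M = 77**2 = 5929)
(23 - 63*112) + (-16629 - M) = (23 - 63*112) + (-16629 - 1*5929) = (23 - 7056) + (-16629 - 5929) = -7033 - 22558 = -29591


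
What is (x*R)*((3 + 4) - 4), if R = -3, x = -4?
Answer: 36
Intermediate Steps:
(x*R)*((3 + 4) - 4) = (-4*(-3))*((3 + 4) - 4) = 12*(7 - 4) = 12*3 = 36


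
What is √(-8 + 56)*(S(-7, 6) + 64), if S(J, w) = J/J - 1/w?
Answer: 778*√3/3 ≈ 449.18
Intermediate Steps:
S(J, w) = 1 - 1/w
√(-8 + 56)*(S(-7, 6) + 64) = √(-8 + 56)*((-1 + 6)/6 + 64) = √48*((⅙)*5 + 64) = (4*√3)*(⅚ + 64) = (4*√3)*(389/6) = 778*√3/3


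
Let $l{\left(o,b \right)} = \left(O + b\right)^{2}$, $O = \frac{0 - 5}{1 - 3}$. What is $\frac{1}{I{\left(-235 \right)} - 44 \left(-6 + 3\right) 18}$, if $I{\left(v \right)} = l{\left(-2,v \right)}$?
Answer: $\frac{4}{225729} \approx 1.772 \cdot 10^{-5}$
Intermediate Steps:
$O = \frac{5}{2}$ ($O = - \frac{5}{-2} = \left(-5\right) \left(- \frac{1}{2}\right) = \frac{5}{2} \approx 2.5$)
$l{\left(o,b \right)} = \left(\frac{5}{2} + b\right)^{2}$
$I{\left(v \right)} = \frac{\left(5 + 2 v\right)^{2}}{4}$
$\frac{1}{I{\left(-235 \right)} - 44 \left(-6 + 3\right) 18} = \frac{1}{\frac{\left(5 + 2 \left(-235\right)\right)^{2}}{4} - 44 \left(-6 + 3\right) 18} = \frac{1}{\frac{\left(5 - 470\right)^{2}}{4} - 44 \left(\left(-3\right) 18\right)} = \frac{1}{\frac{\left(-465\right)^{2}}{4} - -2376} = \frac{1}{\frac{1}{4} \cdot 216225 + 2376} = \frac{1}{\frac{216225}{4} + 2376} = \frac{1}{\frac{225729}{4}} = \frac{4}{225729}$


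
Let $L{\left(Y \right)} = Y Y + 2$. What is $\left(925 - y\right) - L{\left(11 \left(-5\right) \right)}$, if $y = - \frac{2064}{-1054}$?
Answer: $- \frac{1108786}{527} \approx -2104.0$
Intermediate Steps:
$L{\left(Y \right)} = 2 + Y^{2}$ ($L{\left(Y \right)} = Y^{2} + 2 = 2 + Y^{2}$)
$y = \frac{1032}{527}$ ($y = \left(-2064\right) \left(- \frac{1}{1054}\right) = \frac{1032}{527} \approx 1.9583$)
$\left(925 - y\right) - L{\left(11 \left(-5\right) \right)} = \left(925 - \frac{1032}{527}\right) - \left(2 + \left(11 \left(-5\right)\right)^{2}\right) = \left(925 - \frac{1032}{527}\right) - \left(2 + \left(-55\right)^{2}\right) = \frac{486443}{527} - \left(2 + 3025\right) = \frac{486443}{527} - 3027 = - \frac{1108786}{527}$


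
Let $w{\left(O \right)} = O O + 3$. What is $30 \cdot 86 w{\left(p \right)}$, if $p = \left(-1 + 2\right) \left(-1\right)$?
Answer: $10320$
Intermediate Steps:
$p = -1$ ($p = 1 \left(-1\right) = -1$)
$w{\left(O \right)} = 3 + O^{2}$ ($w{\left(O \right)} = O^{2} + 3 = 3 + O^{2}$)
$30 \cdot 86 w{\left(p \right)} = 30 \cdot 86 \left(3 + \left(-1\right)^{2}\right) = 2580 \left(3 + 1\right) = 2580 \cdot 4 = 10320$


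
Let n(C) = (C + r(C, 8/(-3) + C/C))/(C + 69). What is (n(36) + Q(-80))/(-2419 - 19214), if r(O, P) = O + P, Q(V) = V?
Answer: 24989/6814395 ≈ 0.0036671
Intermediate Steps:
n(C) = (-5/3 + 2*C)/(69 + C) (n(C) = (C + (C + (8/(-3) + C/C)))/(C + 69) = (C + (C + (8*(-1/3) + 1)))/(69 + C) = (C + (C + (-8/3 + 1)))/(69 + C) = (C + (C - 5/3))/(69 + C) = (C + (-5/3 + C))/(69 + C) = (-5/3 + 2*C)/(69 + C))
(n(36) + Q(-80))/(-2419 - 19214) = ((-5 + 6*36)/(3*(69 + 36)) - 80)/(-2419 - 19214) = ((1/3)*(-5 + 216)/105 - 80)/(-21633) = ((1/3)*(1/105)*211 - 80)*(-1/21633) = (211/315 - 80)*(-1/21633) = -24989/315*(-1/21633) = 24989/6814395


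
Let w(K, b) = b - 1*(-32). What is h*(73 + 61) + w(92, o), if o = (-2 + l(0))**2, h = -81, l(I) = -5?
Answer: -10773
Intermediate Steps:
o = 49 (o = (-2 - 5)**2 = (-7)**2 = 49)
w(K, b) = 32 + b (w(K, b) = b + 32 = 32 + b)
h*(73 + 61) + w(92, o) = -81*(73 + 61) + (32 + 49) = -81*134 + 81 = -10854 + 81 = -10773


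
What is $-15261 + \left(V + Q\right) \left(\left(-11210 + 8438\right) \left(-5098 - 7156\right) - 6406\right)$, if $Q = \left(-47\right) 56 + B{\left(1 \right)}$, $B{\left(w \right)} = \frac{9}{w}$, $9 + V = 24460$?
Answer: $741315579435$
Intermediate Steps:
$V = 24451$ ($V = -9 + 24460 = 24451$)
$Q = -2623$ ($Q = \left(-47\right) 56 + \frac{9}{1} = -2632 + 9 \cdot 1 = -2632 + 9 = -2623$)
$-15261 + \left(V + Q\right) \left(\left(-11210 + 8438\right) \left(-5098 - 7156\right) - 6406\right) = -15261 + \left(24451 - 2623\right) \left(\left(-11210 + 8438\right) \left(-5098 - 7156\right) - 6406\right) = -15261 + 21828 \left(\left(-2772\right) \left(-12254\right) - 6406\right) = -15261 + 21828 \left(33968088 - 6406\right) = -15261 + 21828 \cdot 33961682 = -15261 + 741315594696 = 741315579435$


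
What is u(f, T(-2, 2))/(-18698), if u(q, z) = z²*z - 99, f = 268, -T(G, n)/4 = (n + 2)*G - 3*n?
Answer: -175517/18698 ≈ -9.3869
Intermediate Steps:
T(G, n) = 12*n - 4*G*(2 + n) (T(G, n) = -4*((n + 2)*G - 3*n) = -4*((2 + n)*G - 3*n) = -4*(G*(2 + n) - 3*n) = -4*(-3*n + G*(2 + n)) = 12*n - 4*G*(2 + n))
u(q, z) = -99 + z³ (u(q, z) = z³ - 99 = -99 + z³)
u(f, T(-2, 2))/(-18698) = (-99 + (-8*(-2) + 12*2 - 4*(-2)*2)³)/(-18698) = (-99 + (16 + 24 + 16)³)*(-1/18698) = (-99 + 56³)*(-1/18698) = (-99 + 175616)*(-1/18698) = 175517*(-1/18698) = -175517/18698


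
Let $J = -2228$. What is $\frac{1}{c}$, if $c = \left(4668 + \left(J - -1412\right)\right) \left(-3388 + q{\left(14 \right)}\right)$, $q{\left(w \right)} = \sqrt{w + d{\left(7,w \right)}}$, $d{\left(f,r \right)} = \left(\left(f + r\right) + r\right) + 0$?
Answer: $- \frac{1}{13023612} \approx -7.6784 \cdot 10^{-8}$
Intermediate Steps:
$d{\left(f,r \right)} = f + 2 r$ ($d{\left(f,r \right)} = \left(f + 2 r\right) + 0 = f + 2 r$)
$q{\left(w \right)} = \sqrt{7 + 3 w}$ ($q{\left(w \right)} = \sqrt{w + \left(7 + 2 w\right)} = \sqrt{7 + 3 w}$)
$c = -13023612$ ($c = \left(4668 - 816\right) \left(-3388 + \sqrt{7 + 3 \cdot 14}\right) = \left(4668 + \left(-2228 + 1412\right)\right) \left(-3388 + \sqrt{7 + 42}\right) = \left(4668 - 816\right) \left(-3388 + \sqrt{49}\right) = 3852 \left(-3388 + 7\right) = 3852 \left(-3381\right) = -13023612$)
$\frac{1}{c} = \frac{1}{-13023612} = - \frac{1}{13023612}$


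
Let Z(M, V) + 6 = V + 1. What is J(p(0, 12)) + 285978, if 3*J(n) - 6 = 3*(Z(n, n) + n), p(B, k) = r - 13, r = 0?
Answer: 285949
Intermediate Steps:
Z(M, V) = -5 + V (Z(M, V) = -6 + (V + 1) = -6 + (1 + V) = -5 + V)
p(B, k) = -13 (p(B, k) = 0 - 13 = -13)
J(n) = -3 + 2*n (J(n) = 2 + (3*((-5 + n) + n))/3 = 2 + (3*(-5 + 2*n))/3 = 2 + (-15 + 6*n)/3 = 2 + (-5 + 2*n) = -3 + 2*n)
J(p(0, 12)) + 285978 = (-3 + 2*(-13)) + 285978 = (-3 - 26) + 285978 = -29 + 285978 = 285949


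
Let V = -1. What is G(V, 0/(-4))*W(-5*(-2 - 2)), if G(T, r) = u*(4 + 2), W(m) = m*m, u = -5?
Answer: -12000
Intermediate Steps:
W(m) = m²
G(T, r) = -30 (G(T, r) = -5*(4 + 2) = -5*6 = -30)
G(V, 0/(-4))*W(-5*(-2 - 2)) = -30*25*(-2 - 2)² = -30*(-5*(-4))² = -30*20² = -30*400 = -12000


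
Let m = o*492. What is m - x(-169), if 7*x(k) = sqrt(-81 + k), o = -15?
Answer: -7380 - 5*I*sqrt(10)/7 ≈ -7380.0 - 2.2588*I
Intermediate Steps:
x(k) = sqrt(-81 + k)/7
m = -7380 (m = -15*492 = -7380)
m - x(-169) = -7380 - sqrt(-81 - 169)/7 = -7380 - sqrt(-250)/7 = -7380 - 5*I*sqrt(10)/7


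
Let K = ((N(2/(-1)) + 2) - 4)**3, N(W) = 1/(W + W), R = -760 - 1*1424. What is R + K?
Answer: -140505/64 ≈ -2195.4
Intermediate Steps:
R = -2184 (R = -760 - 1424 = -2184)
N(W) = 1/(2*W)
K = -729/64 (K = ((1/(2*((2/(-1)))) + 2) - 4)**3 = ((1/(2*((2*(-1)))) + 2) - 4)**3 = (((1/2)/(-2) + 2) - 4)**3 = (((1/2)*(-1/2) + 2) - 4)**3 = ((-1/4 + 2) - 4)**3 = (7/4 - 4)**3 = (-9/4)**3 = -729/64 ≈ -11.391)
R + K = -2184 - 729/64 = -140505/64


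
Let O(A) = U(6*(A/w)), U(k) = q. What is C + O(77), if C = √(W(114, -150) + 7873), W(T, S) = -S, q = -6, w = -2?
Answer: -6 + √8023 ≈ 83.571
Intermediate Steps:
U(k) = -6
O(A) = -6
C = √8023 (C = √(-1*(-150) + 7873) = √(150 + 7873) = √8023 ≈ 89.571)
C + O(77) = √8023 - 6 = -6 + √8023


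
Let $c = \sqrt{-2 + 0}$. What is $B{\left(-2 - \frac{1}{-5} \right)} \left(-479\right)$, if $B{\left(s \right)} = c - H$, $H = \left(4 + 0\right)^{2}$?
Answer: $7664 - 479 i \sqrt{2} \approx 7664.0 - 677.41 i$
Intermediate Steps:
$H = 16$ ($H = 4^{2} = 16$)
$c = i \sqrt{2}$ ($c = \sqrt{-2} = i \sqrt{2} \approx 1.4142 i$)
$B{\left(s \right)} = -16 + i \sqrt{2}$ ($B{\left(s \right)} = i \sqrt{2} - 16 = -16 + i \sqrt{2}$)
$B{\left(-2 - \frac{1}{-5} \right)} \left(-479\right) = \left(-16 + i \sqrt{2}\right) \left(-479\right) = 7664 - 479 i \sqrt{2}$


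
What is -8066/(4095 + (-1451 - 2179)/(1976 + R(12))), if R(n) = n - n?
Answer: -7969208/4044045 ≈ -1.9706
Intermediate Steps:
R(n) = 0
-8066/(4095 + (-1451 - 2179)/(1976 + R(12))) = -8066/(4095 + (-1451 - 2179)/(1976 + 0)) = -8066/(4095 - 3630/1976) = -8066/(4095 - 3630*1/1976) = -8066/(4095 - 1815/988) = -8066/4044045/988 = -8066*988/4044045 = -7969208/4044045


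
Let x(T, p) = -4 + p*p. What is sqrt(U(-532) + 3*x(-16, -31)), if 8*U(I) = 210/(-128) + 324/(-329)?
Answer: sqrt(318181773966)/10528 ≈ 53.579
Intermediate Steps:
x(T, p) = -4 + p**2
U(I) = -55281/168448 (U(I) = (210/(-128) + 324/(-329))/8 = (210*(-1/128) + 324*(-1/329))/8 = (-105/64 - 324/329)/8 = (1/8)*(-55281/21056) = -55281/168448)
sqrt(U(-532) + 3*x(-16, -31)) = sqrt(-55281/168448 + 3*(-4 + (-31)**2)) = sqrt(-55281/168448 + 3*(-4 + 961)) = sqrt(-55281/168448 + 3*957) = sqrt(-55281/168448 + 2871) = sqrt(483558927/168448) = sqrt(318181773966)/10528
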